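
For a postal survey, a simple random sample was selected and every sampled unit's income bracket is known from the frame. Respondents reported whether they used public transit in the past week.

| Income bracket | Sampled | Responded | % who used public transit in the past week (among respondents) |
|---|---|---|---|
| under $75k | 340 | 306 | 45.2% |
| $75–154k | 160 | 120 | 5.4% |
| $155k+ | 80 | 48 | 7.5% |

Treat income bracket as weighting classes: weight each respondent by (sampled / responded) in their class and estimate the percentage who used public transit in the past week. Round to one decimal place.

29.0%

Class response rates: under $75k 306/340 = 90%, $75–154k 120/160 = 75%, $155k+ 48/80 = 60%.
Inverse-response-rate weighting restores each class to its sampled count, so class totals weight by n_sampled:
  under $75k: 340 × 45.2 = 15368
  $75–154k: 160 × 5.4 = 864
  $155k+: 80 × 7.5 = 600
Adjusted estimate = 16,832 / 580 = 29.0207 → 29.0%.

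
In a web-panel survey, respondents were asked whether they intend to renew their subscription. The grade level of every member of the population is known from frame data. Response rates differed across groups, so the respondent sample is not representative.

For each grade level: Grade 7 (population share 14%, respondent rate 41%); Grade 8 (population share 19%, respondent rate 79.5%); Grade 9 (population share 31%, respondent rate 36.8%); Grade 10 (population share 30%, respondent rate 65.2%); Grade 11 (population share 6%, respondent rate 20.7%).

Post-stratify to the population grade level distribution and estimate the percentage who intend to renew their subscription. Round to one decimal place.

53.1%

Weight each group's respondent value by its population share:
  Grade 7: 0.14 × 41 = 5.74
  Grade 8: 0.19 × 79.5 = 15.105
  Grade 9: 0.31 × 36.8 = 11.408
  Grade 10: 0.3 × 65.2 = 19.56
  Grade 11: 0.06 × 20.7 = 1.242
Post-stratified estimate = 53.055 → 53.1%.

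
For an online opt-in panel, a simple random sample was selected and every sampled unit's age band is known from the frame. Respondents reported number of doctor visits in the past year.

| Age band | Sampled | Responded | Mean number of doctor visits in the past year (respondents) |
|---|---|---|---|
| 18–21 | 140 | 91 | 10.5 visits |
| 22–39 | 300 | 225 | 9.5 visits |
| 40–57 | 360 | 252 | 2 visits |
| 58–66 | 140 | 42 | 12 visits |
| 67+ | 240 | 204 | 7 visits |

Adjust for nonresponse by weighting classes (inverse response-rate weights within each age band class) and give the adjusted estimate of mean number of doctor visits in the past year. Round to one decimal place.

7.1

Class response rates: 18–21 91/140 = 65%, 22–39 225/300 = 75%, 40–57 252/360 = 70%, 58–66 42/140 = 30%, 67+ 204/240 = 85%.
Each respondent's weight = sampled/responded in their class; summing within a class gives n_sampled, so:
  18–21: 140 × 10.5 = 1470
  22–39: 300 × 9.5 = 2850
  40–57: 360 × 2 = 720
  58–66: 140 × 12 = 1680
  67+: 240 × 7 = 1680
Adjusted estimate = 8400 / 1,180 = 7.11864 → 7.1.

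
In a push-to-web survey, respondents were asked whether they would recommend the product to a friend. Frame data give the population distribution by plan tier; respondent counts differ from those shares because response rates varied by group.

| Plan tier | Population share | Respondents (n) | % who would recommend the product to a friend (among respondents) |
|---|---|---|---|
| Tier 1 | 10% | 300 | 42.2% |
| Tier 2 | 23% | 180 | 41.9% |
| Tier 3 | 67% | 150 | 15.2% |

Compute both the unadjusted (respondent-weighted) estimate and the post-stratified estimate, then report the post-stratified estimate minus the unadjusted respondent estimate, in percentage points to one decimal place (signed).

Unadjusted (pooled respondent) estimate weights by respondent counts:
  (300/630)×42.2 + (180/630)×41.9 + (150/630)×15.2 = 35.6857%
Reweighting by population plan tier shares:
  0.1×42.2 + 0.23×41.9 + 0.67×15.2 = 24.041%
Difference = 24.041 − 35.6857 = -11.6447 pp.

-11.6 percentage points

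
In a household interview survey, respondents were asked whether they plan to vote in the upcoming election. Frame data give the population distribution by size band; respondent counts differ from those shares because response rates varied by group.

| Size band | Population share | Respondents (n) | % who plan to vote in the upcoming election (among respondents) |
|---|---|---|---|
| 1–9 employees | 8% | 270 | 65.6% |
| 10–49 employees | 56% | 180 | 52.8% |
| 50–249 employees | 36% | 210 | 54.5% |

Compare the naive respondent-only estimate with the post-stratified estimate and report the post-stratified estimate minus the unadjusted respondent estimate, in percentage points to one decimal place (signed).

-4.1 percentage points

Unadjusted (pooled respondent) estimate weights by respondent counts:
  (270/660)×65.6 + (180/660)×52.8 + (210/660)×54.5 = 58.5773%
Reweighting by population size band shares:
  0.08×65.6 + 0.56×52.8 + 0.36×54.5 = 54.436%
Difference = 54.436 − 58.5773 = -4.1413 pp.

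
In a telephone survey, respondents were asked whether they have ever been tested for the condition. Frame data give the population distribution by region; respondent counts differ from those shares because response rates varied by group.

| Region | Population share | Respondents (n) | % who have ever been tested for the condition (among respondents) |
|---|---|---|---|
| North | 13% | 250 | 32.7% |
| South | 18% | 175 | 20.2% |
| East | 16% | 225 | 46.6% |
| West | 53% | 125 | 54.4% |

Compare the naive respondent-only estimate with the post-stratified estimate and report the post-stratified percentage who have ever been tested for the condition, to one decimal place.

44.2%

Unadjusted (pooled respondent) estimate weights by respondent counts:
  (250/775)×32.7 + (175/775)×20.2 + (225/775)×46.6 + (125/775)×54.4 = 37.4129%
Post-stratifying to population shares instead:
  0.13×32.7 + 0.18×20.2 + 0.16×46.6 + 0.53×54.4 = 44.175%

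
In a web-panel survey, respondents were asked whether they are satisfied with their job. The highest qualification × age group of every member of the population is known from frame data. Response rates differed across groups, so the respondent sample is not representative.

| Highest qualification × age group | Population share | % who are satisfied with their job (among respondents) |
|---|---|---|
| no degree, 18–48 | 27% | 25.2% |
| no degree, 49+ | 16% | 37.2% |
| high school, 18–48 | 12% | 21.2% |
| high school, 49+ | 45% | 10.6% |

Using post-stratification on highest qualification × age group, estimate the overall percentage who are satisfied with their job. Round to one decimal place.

Each cell contributes population-share × respondent value:
  no degree, 18–48: 0.27 × 25.2 = 6.804
  no degree, 49+: 0.16 × 37.2 = 5.952
  high school, 18–48: 0.12 × 21.2 = 2.544
  high school, 49+: 0.45 × 10.6 = 4.77
Post-stratified estimate = 20.07 → 20.1%.

20.1%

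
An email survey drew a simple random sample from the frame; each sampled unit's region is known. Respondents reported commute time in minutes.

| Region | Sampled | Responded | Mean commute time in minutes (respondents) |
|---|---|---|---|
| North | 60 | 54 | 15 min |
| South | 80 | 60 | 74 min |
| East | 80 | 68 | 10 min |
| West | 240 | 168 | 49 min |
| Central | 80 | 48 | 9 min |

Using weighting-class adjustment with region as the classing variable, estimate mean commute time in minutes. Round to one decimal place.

Response rates by class: North 54/60 = 90%, South 60/80 = 75%, East 68/80 = 85%, West 168/240 = 70%, Central 48/80 = 60%.
Each respondent's weight = sampled/responded in their class; summing within a class gives n_sampled, so:
  North: 60 × 15 = 900
  South: 80 × 74 = 5920
  East: 80 × 10 = 800
  West: 240 × 49 = 11,760
  Central: 80 × 9 = 720
Adjusted estimate = 20,100 / 540 = 37.2222 → 37.2.

37.2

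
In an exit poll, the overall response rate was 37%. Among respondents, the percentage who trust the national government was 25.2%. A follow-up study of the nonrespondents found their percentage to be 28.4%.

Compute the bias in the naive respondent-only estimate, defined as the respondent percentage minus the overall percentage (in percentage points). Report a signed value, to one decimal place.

-2.0 percentage points

Nonresponse fraction = 1 − 0.37 = 0.63.
Bias = (nonresponse fraction) × (respondent percentage − nonrespondent percentage)
     = 0.63 × (25.2 − 28.4) = 0.63 × -3.2 = -2.016.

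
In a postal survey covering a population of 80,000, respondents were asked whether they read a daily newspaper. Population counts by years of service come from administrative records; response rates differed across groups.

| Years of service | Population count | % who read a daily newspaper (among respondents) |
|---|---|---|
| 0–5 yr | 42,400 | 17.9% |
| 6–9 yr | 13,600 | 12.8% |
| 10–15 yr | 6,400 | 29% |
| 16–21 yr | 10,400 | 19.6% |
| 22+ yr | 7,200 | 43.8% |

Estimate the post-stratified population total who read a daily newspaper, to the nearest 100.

Estimated count per cell = population count × respondent percentage:
  0–5 yr: 42,400 × 17.9% = 7589.6
  6–9 yr: 13,600 × 12.8% = 1740.8
  10–15 yr: 6,400 × 29% = 1856
  16–21 yr: 10,400 × 19.6% = 2038.4
  22+ yr: 7,200 × 43.8% = 3153.6
Estimated total = 16378.4 → 16,400.

16,400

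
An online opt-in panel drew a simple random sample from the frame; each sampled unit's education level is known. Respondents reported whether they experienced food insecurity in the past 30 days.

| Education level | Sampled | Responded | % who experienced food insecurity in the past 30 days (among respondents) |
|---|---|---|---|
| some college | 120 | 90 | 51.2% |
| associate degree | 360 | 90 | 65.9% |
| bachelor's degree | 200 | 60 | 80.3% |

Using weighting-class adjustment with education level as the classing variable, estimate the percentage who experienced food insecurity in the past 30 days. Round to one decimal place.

67.5%

Response rates by class: some college 90/120 = 75%, associate degree 90/360 = 25%, bachelor's degree 60/200 = 30%.
With weight = n_sampled/n_responded per class, the weighted class total is n_sampled:
  some college: 120 × 51.2 = 6144
  associate degree: 360 × 65.9 = 23724
  bachelor's degree: 200 × 80.3 = 16,060
Adjusted estimate = 45,928 / 680 = 67.5412 → 67.5%.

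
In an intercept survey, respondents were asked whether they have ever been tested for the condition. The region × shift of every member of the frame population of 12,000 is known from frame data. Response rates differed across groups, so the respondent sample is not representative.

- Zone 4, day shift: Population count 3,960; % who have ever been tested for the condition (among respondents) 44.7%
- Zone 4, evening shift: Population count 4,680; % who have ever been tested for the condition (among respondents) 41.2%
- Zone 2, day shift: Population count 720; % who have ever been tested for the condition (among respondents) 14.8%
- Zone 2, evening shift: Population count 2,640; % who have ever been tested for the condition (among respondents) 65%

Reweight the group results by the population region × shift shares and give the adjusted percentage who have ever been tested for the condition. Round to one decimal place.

46.0%

Reweight to the known region × shift distribution:
  Zone 4, day shift: (3,960/12,000) × 44.7 = 14.751
  Zone 4, evening shift: (4,680/12,000) × 41.2 = 16.068
  Zone 2, day shift: (720/12,000) × 14.8 = 0.888
  Zone 2, evening shift: (2,640/12,000) × 65 = 14.3
Post-stratified estimate = 46.007 → 46.0%.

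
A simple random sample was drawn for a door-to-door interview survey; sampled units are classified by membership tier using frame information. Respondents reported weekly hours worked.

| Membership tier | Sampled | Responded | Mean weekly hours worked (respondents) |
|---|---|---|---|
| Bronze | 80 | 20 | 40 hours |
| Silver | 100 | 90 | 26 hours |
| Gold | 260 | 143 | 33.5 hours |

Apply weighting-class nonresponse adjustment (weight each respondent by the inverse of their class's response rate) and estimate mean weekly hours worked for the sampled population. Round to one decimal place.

Response rates by class: Bronze 20/80 = 25%, Silver 90/100 = 90%, Gold 143/260 = 55%.
Weighting each respondent by the inverse class response rate inflates each class back to its sampled size, so the class weight is n_sampled:
  Bronze: 80 × 40 = 3200
  Silver: 100 × 26 = 2600
  Gold: 260 × 33.5 = 8710
Adjusted estimate = 14,510 / 440 = 32.9773 → 33.0.

33.0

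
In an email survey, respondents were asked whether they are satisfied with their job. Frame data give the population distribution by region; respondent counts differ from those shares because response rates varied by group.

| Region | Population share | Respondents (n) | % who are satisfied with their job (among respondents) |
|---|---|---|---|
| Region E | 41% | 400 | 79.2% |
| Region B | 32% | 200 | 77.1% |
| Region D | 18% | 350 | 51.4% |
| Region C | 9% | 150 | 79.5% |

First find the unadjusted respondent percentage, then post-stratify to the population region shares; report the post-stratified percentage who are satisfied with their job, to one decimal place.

73.6%

Unadjusted (pooled respondent) estimate weights by respondent counts:
  (400/1100)×79.2 + (200/1100)×77.1 + (350/1100)×51.4 + (150/1100)×79.5 = 70.0136%
Post-stratified estimate weights by population shares:
  0.41×79.2 + 0.32×77.1 + 0.18×51.4 + 0.09×79.5 = 73.551%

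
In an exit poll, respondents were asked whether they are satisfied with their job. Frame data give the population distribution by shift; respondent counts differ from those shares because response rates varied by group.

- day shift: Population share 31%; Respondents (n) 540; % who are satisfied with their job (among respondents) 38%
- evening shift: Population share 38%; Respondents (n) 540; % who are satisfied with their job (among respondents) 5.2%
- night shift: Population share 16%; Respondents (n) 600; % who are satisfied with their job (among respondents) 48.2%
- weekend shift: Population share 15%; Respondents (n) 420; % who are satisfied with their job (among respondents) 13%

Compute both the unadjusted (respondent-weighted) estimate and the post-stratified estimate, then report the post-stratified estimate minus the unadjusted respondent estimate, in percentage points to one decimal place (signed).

Unadjusted (pooled respondent) estimate weights by respondent counts:
  (540/2100)×38 + (540/2100)×5.2 + (600/2100)×48.2 + (420/2100)×13 = 27.48%
Post-stratified estimate weights by population shares:
  0.31×38 + 0.38×5.2 + 0.16×48.2 + 0.15×13 = 23.418%
Difference = 23.418 − 27.48 = -4.062 pp.

-4.1 percentage points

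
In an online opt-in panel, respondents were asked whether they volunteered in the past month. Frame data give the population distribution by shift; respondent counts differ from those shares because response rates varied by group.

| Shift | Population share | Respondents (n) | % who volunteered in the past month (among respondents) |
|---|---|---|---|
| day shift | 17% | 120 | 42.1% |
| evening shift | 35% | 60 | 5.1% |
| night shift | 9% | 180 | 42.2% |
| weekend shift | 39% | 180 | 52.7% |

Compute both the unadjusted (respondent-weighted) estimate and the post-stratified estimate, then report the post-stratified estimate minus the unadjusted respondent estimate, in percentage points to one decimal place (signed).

Without adjustment, the pooled respondent share is:
  (120/540)×42.1 + (60/540)×5.1 + (180/540)×42.2 + (180/540)×52.7 = 41.5556%
Post-stratified estimate weights by population shares:
  0.17×42.1 + 0.35×5.1 + 0.09×42.2 + 0.39×52.7 = 33.293%
Difference = 33.293 − 41.5556 = -8.2626 pp.

-8.3 percentage points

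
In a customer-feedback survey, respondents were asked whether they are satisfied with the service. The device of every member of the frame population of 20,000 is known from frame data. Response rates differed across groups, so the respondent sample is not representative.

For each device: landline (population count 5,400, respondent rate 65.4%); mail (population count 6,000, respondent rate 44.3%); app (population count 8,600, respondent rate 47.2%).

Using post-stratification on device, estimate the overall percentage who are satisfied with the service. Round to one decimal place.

Each cell contributes population-share × respondent value:
  landline: (5,400/20,000) × 65.4 = 17.658
  mail: (6,000/20,000) × 44.3 = 13.29
  app: (8,600/20,000) × 47.2 = 20.296
Post-stratified estimate = 51.244 → 51.2%.

51.2%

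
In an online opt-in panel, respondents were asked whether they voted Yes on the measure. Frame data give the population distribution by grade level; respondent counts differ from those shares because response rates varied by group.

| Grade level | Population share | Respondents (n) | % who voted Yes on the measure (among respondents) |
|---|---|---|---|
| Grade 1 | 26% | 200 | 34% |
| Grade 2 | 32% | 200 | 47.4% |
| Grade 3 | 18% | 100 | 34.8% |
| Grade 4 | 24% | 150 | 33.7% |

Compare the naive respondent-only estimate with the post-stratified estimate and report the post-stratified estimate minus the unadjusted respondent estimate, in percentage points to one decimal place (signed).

+0.2 percentage points

Naive respondent-only estimate (weights = respondent counts):
  (200/650)×34 + (200/650)×47.4 + (100/650)×34.8 + (150/650)×33.7 = 38.1769%
Post-stratifying to population shares instead:
  0.26×34 + 0.32×47.4 + 0.18×34.8 + 0.24×33.7 = 38.36%
Difference = 38.36 − 38.1769 = 0.1831 pp.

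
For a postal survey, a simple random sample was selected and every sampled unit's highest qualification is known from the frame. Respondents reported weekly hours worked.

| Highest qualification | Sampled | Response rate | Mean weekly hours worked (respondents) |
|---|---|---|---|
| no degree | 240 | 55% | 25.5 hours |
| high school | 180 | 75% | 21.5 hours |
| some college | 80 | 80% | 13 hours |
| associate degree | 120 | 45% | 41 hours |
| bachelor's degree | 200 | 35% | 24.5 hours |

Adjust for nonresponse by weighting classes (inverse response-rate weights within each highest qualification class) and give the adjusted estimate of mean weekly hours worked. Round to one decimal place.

25.4

Inverse-response-rate weighting restores each class to its sampled count, so class totals weight by n_sampled:
  no degree: 240 × 25.5 = 6120
  high school: 180 × 21.5 = 3870
  some college: 80 × 13 = 1040
  associate degree: 120 × 41 = 4920
  bachelor's degree: 200 × 24.5 = 4900
Adjusted estimate = 20,850 / 820 = 25.4268 → 25.4.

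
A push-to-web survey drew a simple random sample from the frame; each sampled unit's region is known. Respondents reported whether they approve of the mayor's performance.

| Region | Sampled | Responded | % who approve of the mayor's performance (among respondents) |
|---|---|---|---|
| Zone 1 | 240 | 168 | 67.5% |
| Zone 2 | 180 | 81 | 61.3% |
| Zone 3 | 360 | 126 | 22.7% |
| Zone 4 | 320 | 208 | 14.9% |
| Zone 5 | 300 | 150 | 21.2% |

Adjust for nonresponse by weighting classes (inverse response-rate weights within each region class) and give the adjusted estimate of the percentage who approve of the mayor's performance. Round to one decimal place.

Response rates by class: Zone 1 168/240 = 70%, Zone 2 81/180 = 45%, Zone 3 126/360 = 35%, Zone 4 208/320 = 65%, Zone 5 150/300 = 50%.
Each respondent's weight = sampled/responded in their class; summing within a class gives n_sampled, so:
  Zone 1: 240 × 67.5 = 16,200
  Zone 2: 180 × 61.3 = 11,034
  Zone 3: 360 × 22.7 = 8172
  Zone 4: 320 × 14.9 = 4768
  Zone 5: 300 × 21.2 = 6360
Adjusted estimate = 46,534 / 1,400 = 33.2386 → 33.2%.

33.2%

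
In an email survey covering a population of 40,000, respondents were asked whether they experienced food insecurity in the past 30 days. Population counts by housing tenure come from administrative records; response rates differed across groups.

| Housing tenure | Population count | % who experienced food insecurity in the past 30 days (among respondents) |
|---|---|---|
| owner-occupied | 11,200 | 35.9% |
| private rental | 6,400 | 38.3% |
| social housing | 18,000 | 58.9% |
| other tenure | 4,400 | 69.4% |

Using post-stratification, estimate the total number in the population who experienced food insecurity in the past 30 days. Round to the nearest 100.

20,100

Apply each group's respondent rate to its population count:
  owner-occupied: 11,200 × 35.9% = 4020.8
  private rental: 6,400 × 38.3% = 2451.2
  social housing: 18,000 × 58.9% = 10,602
  other tenure: 4,400 × 69.4% = 3053.6
Estimated total = 20127.6 → 20,100.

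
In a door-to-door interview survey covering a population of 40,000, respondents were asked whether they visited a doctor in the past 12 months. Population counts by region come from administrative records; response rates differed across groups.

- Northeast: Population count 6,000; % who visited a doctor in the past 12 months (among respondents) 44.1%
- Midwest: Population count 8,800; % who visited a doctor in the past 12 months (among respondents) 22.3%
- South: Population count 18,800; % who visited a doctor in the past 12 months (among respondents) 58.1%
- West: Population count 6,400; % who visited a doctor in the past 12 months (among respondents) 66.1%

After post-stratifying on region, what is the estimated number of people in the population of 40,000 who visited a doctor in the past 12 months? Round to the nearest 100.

19,800

Estimated count per cell = population count × respondent percentage:
  Northeast: 6,000 × 44.1% = 2646
  Midwest: 8,800 × 22.3% = 1962.4
  South: 18,800 × 58.1% = 10922.8
  West: 6,400 × 66.1% = 4230.4
Estimated total = 19761.6 → 19,800.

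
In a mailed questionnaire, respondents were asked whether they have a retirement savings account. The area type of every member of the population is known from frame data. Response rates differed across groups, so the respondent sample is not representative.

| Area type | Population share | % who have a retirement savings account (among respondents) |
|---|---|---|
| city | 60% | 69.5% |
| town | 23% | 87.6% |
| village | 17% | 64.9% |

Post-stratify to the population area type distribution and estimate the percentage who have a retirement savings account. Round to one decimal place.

72.9%

Each cell contributes population-share × respondent value:
  city: 0.6 × 69.5 = 41.7
  town: 0.23 × 87.6 = 20.148
  village: 0.17 × 64.9 = 11.033
Post-stratified estimate = 72.881 → 72.9%.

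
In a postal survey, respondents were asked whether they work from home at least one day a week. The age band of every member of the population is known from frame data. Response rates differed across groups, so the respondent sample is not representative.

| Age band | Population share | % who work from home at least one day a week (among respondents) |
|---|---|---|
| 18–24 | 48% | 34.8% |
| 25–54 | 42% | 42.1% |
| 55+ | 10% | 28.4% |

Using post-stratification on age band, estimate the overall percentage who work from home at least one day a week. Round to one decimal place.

Weight each group's respondent value by its population share:
  18–24: 0.48 × 34.8 = 16.704
  25–54: 0.42 × 42.1 = 17.682
  55+: 0.1 × 28.4 = 2.84
Post-stratified estimate = 37.226 → 37.2%.

37.2%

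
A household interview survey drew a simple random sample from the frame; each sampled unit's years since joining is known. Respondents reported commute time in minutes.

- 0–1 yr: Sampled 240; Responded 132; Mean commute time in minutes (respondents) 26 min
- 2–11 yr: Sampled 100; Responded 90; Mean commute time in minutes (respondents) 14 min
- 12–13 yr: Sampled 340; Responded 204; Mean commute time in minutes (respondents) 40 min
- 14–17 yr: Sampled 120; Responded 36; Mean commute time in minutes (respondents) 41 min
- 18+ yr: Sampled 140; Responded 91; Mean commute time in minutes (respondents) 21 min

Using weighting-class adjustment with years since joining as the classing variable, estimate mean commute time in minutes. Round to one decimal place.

Class response rates: 0–1 yr 132/240 = 55%, 2–11 yr 90/100 = 90%, 12–13 yr 204/340 = 60%, 14–17 yr 36/120 = 30%, 18+ yr 91/140 = 65%.
With weight = n_sampled/n_responded per class, the weighted class total is n_sampled:
  0–1 yr: 240 × 26 = 6240
  2–11 yr: 100 × 14 = 1400
  12–13 yr: 340 × 40 = 13,600
  14–17 yr: 120 × 41 = 4920
  18+ yr: 140 × 21 = 2940
Adjusted estimate = 29,100 / 940 = 30.9574 → 31.0.

31.0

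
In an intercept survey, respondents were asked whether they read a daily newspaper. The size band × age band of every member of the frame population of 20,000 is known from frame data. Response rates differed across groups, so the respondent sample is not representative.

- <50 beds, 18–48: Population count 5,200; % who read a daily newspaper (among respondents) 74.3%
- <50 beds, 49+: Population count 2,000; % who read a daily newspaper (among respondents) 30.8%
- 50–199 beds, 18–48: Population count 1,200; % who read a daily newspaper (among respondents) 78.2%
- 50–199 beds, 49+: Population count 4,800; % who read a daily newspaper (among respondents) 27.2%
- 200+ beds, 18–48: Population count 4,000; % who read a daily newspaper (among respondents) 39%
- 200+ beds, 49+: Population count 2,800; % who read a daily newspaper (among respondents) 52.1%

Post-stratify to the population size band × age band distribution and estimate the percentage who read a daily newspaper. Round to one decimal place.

Each cell contributes population-share × respondent value:
  <50 beds, 18–48: (5,200/20,000) × 74.3 = 19.318
  <50 beds, 49+: (2,000/20,000) × 30.8 = 3.08
  50–199 beds, 18–48: (1,200/20,000) × 78.2 = 4.692
  50–199 beds, 49+: (4,800/20,000) × 27.2 = 6.528
  200+ beds, 18–48: (4,000/20,000) × 39 = 7.8
  200+ beds, 49+: (2,800/20,000) × 52.1 = 7.294
Post-stratified estimate = 48.712 → 48.7%.

48.7%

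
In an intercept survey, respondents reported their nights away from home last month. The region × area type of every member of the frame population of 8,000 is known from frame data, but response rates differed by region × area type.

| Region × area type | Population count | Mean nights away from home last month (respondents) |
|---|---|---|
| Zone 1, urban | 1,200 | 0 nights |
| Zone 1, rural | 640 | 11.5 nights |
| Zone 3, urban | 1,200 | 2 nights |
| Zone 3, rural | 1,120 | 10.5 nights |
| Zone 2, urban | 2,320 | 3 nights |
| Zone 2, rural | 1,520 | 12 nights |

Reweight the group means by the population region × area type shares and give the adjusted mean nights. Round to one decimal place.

Post-stratification weights by population share, not respondent share:
  Zone 1, urban: (1,200/8,000) × 0 = 0
  Zone 1, rural: (640/8,000) × 11.5 = 0.92
  Zone 3, urban: (1,200/8,000) × 2 = 0.3
  Zone 3, rural: (1,120/8,000) × 10.5 = 1.47
  Zone 2, urban: (2,320/8,000) × 3 = 0.87
  Zone 2, rural: (1,520/8,000) × 12 = 2.28
Post-stratified estimate = 5.84 → 5.8.

5.8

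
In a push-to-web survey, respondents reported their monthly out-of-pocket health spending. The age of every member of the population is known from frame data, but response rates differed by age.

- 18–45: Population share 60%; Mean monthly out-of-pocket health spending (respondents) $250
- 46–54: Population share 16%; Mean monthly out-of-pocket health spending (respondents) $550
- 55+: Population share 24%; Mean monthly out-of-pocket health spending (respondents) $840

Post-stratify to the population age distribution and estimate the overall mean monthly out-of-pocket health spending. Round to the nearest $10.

$440

Post-stratification weights by population share, not respondent share:
  18–45: 0.6 × 250 = 150
  46–54: 0.16 × 550 = 88
  55+: 0.24 × 840 = 201.6
Post-stratified estimate = 439.6 → $440.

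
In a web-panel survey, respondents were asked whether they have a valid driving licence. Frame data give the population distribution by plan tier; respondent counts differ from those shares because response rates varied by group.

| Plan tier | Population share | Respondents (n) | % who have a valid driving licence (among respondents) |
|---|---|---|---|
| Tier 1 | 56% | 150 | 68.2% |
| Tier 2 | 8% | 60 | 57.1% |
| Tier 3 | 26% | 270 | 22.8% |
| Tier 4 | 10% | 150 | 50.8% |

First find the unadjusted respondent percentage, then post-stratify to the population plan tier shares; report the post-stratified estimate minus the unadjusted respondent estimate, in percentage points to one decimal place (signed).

+10.2 percentage points

Without adjustment, the pooled respondent share is:
  (150/630)×68.2 + (60/630)×57.1 + (270/630)×22.8 + (150/630)×50.8 = 43.5429%
Post-stratified estimate weights by population shares:
  0.56×68.2 + 0.08×57.1 + 0.26×22.8 + 0.1×50.8 = 53.768%
Difference = 53.768 − 43.5429 = 10.2251 pp.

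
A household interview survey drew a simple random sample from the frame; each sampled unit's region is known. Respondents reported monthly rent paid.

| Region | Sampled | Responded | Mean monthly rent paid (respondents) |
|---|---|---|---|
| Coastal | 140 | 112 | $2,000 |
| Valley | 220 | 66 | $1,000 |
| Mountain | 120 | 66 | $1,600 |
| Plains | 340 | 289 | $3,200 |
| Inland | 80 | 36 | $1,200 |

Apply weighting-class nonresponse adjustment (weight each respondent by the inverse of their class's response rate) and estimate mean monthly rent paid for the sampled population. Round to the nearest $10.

Response rates by class: Coastal 112/140 = 80%, Valley 66/220 = 30%, Mountain 66/120 = 55%, Plains 289/340 = 85%, Inland 36/80 = 45%.
With weight = n_sampled/n_responded per class, the weighted class total is n_sampled:
  Coastal: 140 × 2000 = 280,000
  Valley: 220 × 1000 = 220,000
  Mountain: 120 × 1600 = 192,000
  Plains: 340 × 3200 = 1,088,000
  Inland: 80 × 1200 = 96,000
Adjusted estimate = 1,876,000 / 900 = 2084.44 → $2,080.

$2,080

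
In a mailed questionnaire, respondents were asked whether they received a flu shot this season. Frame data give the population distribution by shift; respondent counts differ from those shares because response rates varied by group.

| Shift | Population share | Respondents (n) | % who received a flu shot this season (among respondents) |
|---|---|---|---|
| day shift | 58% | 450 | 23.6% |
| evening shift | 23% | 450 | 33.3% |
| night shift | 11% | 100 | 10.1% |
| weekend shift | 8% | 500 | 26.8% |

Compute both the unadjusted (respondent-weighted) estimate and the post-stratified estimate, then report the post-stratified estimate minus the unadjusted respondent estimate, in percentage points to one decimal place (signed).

Without adjustment, the pooled respondent share is:
  (450/1500)×23.6 + (450/1500)×33.3 + (100/1500)×10.1 + (500/1500)×26.8 = 26.6767%
Reweighting by population shift shares:
  0.58×23.6 + 0.23×33.3 + 0.11×10.1 + 0.08×26.8 = 24.602%
Difference = 24.602 − 26.6767 = -2.0747 pp.

-2.1 percentage points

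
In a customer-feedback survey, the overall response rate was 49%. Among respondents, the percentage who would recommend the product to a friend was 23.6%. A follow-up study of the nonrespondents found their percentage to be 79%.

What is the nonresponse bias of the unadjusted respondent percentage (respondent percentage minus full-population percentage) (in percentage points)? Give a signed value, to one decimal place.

Nonresponse fraction = 1 − 0.49 = 0.51.
Bias = (nonresponse fraction) × (respondent percentage − nonrespondent percentage)
     = 0.51 × (23.6 − 79) = 0.51 × -55.4 = -28.254.

-28.3 percentage points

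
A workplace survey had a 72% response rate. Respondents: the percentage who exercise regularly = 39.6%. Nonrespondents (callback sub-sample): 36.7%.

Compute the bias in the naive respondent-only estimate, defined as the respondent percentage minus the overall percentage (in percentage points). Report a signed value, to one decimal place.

Nonresponse fraction = 1 − 0.72 = 0.28.
Bias = (nonresponse fraction) × (respondent percentage − nonrespondent percentage)
     = 0.28 × (39.6 − 36.7) = 0.28 × 2.9 = 0.812.

+0.8 percentage points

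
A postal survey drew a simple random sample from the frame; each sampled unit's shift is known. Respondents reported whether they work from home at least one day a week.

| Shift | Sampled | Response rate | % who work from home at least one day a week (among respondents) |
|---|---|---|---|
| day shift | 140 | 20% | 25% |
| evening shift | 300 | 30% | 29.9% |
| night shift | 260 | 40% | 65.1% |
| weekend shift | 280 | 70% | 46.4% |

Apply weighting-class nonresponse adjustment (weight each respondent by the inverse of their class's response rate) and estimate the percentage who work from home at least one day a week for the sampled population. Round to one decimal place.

Each respondent's weight = sampled/responded in their class; summing within a class gives n_sampled, so:
  day shift: 140 × 25 = 3500
  evening shift: 300 × 29.9 = 8970
  night shift: 260 × 65.1 = 16,926
  weekend shift: 280 × 46.4 = 12,992
Adjusted estimate = 42,388 / 980 = 43.2531 → 43.3%.

43.3%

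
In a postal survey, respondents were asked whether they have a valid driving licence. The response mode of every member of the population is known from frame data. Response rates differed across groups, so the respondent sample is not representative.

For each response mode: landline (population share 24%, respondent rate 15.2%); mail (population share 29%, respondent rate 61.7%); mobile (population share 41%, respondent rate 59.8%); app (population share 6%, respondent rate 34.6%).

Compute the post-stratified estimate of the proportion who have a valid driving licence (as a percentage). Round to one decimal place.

48.1%

Each cell contributes population-share × respondent value:
  landline: 0.24 × 15.2 = 3.648
  mail: 0.29 × 61.7 = 17.893
  mobile: 0.41 × 59.8 = 24.518
  app: 0.06 × 34.6 = 2.076
Post-stratified estimate = 48.135 → 48.1%.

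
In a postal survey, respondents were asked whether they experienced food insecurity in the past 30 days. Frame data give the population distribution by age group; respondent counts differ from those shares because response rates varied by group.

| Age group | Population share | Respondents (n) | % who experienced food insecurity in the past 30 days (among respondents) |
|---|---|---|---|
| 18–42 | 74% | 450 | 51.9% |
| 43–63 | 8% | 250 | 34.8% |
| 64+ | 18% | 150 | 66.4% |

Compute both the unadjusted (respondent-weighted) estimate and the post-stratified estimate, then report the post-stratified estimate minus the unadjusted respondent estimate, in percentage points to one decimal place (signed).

+3.7 percentage points

Naive respondent-only estimate (weights = respondent counts):
  (450/850)×51.9 + (250/850)×34.8 + (150/850)×66.4 = 49.4294%
Post-stratified estimate weights by population shares:
  0.74×51.9 + 0.08×34.8 + 0.18×66.4 = 53.142%
Difference = 53.142 − 49.4294 = 3.7126 pp.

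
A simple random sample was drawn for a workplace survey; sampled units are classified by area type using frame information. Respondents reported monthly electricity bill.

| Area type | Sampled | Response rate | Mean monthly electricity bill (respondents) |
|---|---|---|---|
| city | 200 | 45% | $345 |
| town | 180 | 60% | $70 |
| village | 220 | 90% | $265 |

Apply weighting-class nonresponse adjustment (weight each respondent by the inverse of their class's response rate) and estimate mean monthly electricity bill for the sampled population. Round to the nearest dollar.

Each respondent's weight = sampled/responded in their class; summing within a class gives n_sampled, so:
  city: 200 × 345 = 69,000
  town: 180 × 70 = 12,600
  village: 220 × 265 = 58,300
Adjusted estimate = 139,900 / 600 = 233.167 → $233.

$233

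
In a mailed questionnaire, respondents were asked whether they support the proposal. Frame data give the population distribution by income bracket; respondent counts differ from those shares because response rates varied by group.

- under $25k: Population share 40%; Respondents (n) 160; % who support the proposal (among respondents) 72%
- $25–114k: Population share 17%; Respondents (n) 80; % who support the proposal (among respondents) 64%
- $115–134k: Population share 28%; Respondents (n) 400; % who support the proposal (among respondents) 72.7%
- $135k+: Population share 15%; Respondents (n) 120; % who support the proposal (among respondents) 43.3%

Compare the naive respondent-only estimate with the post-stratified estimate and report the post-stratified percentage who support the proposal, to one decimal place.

Naive respondent-only estimate (weights = respondent counts):
  (160/760)×72 + (80/760)×64 + (400/760)×72.7 + (120/760)×43.3 = 66.9947%
Post-stratified estimate weights by population shares:
  0.4×72 + 0.17×64 + 0.28×72.7 + 0.15×43.3 = 66.531%

66.5%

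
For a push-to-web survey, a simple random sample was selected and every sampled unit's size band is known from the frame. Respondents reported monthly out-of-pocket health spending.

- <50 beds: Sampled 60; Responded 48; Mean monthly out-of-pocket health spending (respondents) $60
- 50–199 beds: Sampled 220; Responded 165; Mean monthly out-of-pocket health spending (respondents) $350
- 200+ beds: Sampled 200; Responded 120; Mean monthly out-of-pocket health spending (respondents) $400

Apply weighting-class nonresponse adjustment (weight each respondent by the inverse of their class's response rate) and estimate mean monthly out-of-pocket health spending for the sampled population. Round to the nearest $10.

Response rates by class: <50 beds 48/60 = 80%, 50–199 beds 165/220 = 75%, 200+ beds 120/200 = 60%.
Each respondent's weight = sampled/responded in their class; summing within a class gives n_sampled, so:
  <50 beds: 60 × 60 = 3600
  50–199 beds: 220 × 350 = 77,000
  200+ beds: 200 × 400 = 80,000
Adjusted estimate = 160,600 / 480 = 334.583 → $330.

$330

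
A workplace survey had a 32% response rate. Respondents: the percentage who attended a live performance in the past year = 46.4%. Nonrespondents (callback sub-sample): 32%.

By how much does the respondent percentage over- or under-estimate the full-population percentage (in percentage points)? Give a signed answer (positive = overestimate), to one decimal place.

+9.8 percentage points

Nonresponse fraction = 1 − 0.32 = 0.68.
Bias = (nonresponse fraction) × (respondent percentage − nonrespondent percentage)
     = 0.68 × (46.4 − 32) = 0.68 × 14.4 = 9.792.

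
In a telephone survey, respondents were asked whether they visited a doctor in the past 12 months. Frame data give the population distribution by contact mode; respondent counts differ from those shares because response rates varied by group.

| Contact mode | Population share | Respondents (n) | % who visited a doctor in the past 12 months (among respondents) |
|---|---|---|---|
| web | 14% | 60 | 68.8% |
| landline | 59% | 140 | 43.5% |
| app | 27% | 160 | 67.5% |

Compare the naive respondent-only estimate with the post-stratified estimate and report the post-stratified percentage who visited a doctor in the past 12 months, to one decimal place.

53.5%

Unadjusted (pooled respondent) estimate weights by respondent counts:
  (60/360)×68.8 + (140/360)×43.5 + (160/360)×67.5 = 58.3833%
Post-stratified estimate weights by population shares:
  0.14×68.8 + 0.59×43.5 + 0.27×67.5 = 53.522%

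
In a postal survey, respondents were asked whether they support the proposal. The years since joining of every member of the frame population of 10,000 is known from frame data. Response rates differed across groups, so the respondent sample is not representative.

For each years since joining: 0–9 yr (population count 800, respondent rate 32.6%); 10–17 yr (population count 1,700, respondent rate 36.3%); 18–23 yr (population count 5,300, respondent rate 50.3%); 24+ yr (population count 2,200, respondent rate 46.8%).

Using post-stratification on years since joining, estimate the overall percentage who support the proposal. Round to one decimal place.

45.7%

Each cell contributes population-share × respondent value:
  0–9 yr: (800/10,000) × 32.6 = 2.608
  10–17 yr: (1,700/10,000) × 36.3 = 6.171
  18–23 yr: (5,300/10,000) × 50.3 = 26.659
  24+ yr: (2,200/10,000) × 46.8 = 10.296
Post-stratified estimate = 45.734 → 45.7%.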